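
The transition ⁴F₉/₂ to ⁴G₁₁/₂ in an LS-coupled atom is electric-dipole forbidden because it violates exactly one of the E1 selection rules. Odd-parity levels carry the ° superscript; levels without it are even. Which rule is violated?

parity

Reading off the term symbols: S 3/2→3/2, L 3→4, J 9/2→11/2, parity even→even.
Parity must change: even → even — fails.
ΔS = 0: S: 3/2 → 3/2 — passes.
ΔL = 0, ±1 (not L=0↔0): L: 3 → 4, ΔL = +1 — passes.
ΔJ = 0, ±1 (not J=0↔0): J: 9/2 → 11/2, ΔJ = +1 — passes.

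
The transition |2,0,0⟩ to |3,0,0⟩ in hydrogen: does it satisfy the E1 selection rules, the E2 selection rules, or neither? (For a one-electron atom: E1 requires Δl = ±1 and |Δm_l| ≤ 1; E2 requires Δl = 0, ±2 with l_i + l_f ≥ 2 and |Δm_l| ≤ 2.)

neither

Δl = 0 − 0 = +0; l_i + l_f = 0.
Δm_l = +0.
E1 (Δl = ±1, |Δm_l| ≤ 1): not satisfied.
E2 (Δl = 0,±2, l_i+l_f ≥ 2, |Δm_l| ≤ 2): not satisfied.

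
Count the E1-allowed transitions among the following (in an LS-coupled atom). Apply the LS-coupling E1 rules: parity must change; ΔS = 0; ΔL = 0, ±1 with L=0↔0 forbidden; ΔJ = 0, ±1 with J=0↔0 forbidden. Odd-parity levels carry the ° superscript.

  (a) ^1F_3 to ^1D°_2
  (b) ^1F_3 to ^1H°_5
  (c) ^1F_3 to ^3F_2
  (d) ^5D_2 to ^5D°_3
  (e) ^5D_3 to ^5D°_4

(a) allowed
(b) forbidden (ΔL, ΔJ fail)
(c) forbidden (parity, ΔS fail)
(d) allowed
(e) allowed
Total allowed: 3 of 5.

3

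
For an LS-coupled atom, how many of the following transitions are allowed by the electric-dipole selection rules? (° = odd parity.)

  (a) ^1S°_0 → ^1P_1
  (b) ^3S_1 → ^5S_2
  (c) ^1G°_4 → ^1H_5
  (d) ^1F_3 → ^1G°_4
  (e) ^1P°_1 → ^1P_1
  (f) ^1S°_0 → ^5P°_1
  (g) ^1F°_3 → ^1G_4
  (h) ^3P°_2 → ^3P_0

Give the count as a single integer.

(a) allowed
(b) forbidden (parity, ΔS, ΔL fail)
(c) allowed
(d) allowed
(e) allowed
(f) forbidden (parity, ΔS fail)
(g) allowed
(h) forbidden (ΔJ fails)
Total allowed: 5 of 8.

5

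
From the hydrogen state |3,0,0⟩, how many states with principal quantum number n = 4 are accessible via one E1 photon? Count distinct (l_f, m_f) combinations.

3

E1 requires Δl = ±1, so l_f ∈ {-1, 1}; with 0 ≤ l_f ≤ n_f−1 = 3, the allowed l_f values are {1}.
For l_f = 1: m_f ∈ {m_i−1, m_i, m_i+1} ∩ [−1, 1] = {-1, 0, 1} → 3 states.
Total: 3.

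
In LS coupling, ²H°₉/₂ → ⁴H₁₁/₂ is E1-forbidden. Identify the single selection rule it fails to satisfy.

the ΔS = 0 rule

Parity must change: odd → even — ok.
ΔS = 0: S: 1/2 → 3/2 — fails.
ΔL = 0, ±1 (not L=0↔0): L: 5 → 5, ΔL = +0 — ok.
ΔJ = 0, ±1 (not J=0↔0): J: 9/2 → 11/2, ΔJ = +1 — ok.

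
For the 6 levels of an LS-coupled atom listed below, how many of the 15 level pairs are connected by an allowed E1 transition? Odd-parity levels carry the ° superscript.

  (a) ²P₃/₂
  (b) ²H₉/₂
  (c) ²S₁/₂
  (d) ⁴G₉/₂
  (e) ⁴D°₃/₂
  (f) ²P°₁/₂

(a)–(b): forbidden (parity, ΔL, ΔJ).
(a)–(c): forbidden (parity).
(a)–(d): forbidden (parity, ΔS, ΔL, ΔJ).
(a)–(e): forbidden (ΔS).
(a)–(f): allowed.
(b)–(c): forbidden (parity, ΔL, ΔJ).
(b)–(d): forbidden (parity, ΔS).
(b)–(e): forbidden (ΔS, ΔL, ΔJ).
(b)–(f): forbidden (ΔL, ΔJ).
(c)–(d): forbidden (parity, ΔS, ΔL, ΔJ).
(c)–(e): forbidden (ΔS, ΔL).
(c)–(f): allowed.
(d)–(e): forbidden (ΔL, ΔJ).
(d)–(f): forbidden (ΔS, ΔL, ΔJ).
(e)–(f): forbidden (parity, ΔS).
Allowed pairs: 2 of 15.

2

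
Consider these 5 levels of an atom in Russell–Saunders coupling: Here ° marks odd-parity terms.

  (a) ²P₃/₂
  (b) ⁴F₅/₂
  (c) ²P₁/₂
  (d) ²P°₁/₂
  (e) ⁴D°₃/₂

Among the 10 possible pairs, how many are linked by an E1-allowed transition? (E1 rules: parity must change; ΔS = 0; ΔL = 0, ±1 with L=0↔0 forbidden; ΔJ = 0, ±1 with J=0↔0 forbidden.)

(a)–(b): forbidden (parity, ΔS, ΔL).
(a)–(c): forbidden (parity).
(a)–(d): allowed.
(a)–(e): forbidden (ΔS).
(b)–(c): forbidden (parity, ΔS, ΔL, ΔJ).
(b)–(d): forbidden (ΔS, ΔL, ΔJ).
(b)–(e): allowed.
(c)–(d): allowed.
(c)–(e): forbidden (ΔS).
(d)–(e): forbidden (parity, ΔS).
Allowed pairs: 3 of 10.

3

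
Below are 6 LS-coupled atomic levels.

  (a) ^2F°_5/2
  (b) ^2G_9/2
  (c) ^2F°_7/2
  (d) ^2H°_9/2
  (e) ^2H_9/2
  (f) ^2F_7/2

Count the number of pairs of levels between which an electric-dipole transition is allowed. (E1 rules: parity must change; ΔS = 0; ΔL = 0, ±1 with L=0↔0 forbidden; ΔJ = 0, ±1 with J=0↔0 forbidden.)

(a)–(b): forbidden (ΔJ).
(a)–(c): forbidden (parity).
(a)–(d): forbidden (parity, ΔL, ΔJ).
(a)–(e): forbidden (ΔL, ΔJ).
(a)–(f): allowed.
(b)–(c): allowed.
(b)–(d): allowed.
(b)–(e): forbidden (parity).
(b)–(f): forbidden (parity).
(c)–(d): forbidden (parity, ΔL).
(c)–(e): forbidden (ΔL).
(c)–(f): allowed.
(d)–(e): allowed.
(d)–(f): forbidden (ΔL).
(e)–(f): forbidden (parity, ΔL).
Allowed pairs: 5 of 15.

5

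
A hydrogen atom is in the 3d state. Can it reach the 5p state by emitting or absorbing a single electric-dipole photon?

Initial l = 2, final l = 1, so Δl = -1. E1 requires Δl = ±1: ok.
All E1 selection rules are satisfied.

allowed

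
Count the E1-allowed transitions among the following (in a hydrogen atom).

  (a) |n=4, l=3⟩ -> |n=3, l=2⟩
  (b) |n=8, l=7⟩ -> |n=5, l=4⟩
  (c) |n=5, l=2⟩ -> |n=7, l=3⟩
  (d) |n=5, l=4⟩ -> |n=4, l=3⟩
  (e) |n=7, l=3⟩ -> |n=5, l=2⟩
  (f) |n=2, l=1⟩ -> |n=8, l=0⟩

5

(a) allowed
(b) forbidden — Δl = -3 (E1 requires Δl = ±1)
(c) allowed
(d) allowed
(e) allowed
(f) allowed
Total allowed: 5 of 6.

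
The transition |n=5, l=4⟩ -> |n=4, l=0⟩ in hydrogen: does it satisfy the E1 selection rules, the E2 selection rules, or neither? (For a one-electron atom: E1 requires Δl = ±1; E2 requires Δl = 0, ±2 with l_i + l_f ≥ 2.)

neither

Δl = 0 − 4 = -4; l_i + l_f = 4.
E1 (Δl = ±1): not satisfied.
E2 (Δl = 0,±2, l_i+l_f ≥ 2): not satisfied.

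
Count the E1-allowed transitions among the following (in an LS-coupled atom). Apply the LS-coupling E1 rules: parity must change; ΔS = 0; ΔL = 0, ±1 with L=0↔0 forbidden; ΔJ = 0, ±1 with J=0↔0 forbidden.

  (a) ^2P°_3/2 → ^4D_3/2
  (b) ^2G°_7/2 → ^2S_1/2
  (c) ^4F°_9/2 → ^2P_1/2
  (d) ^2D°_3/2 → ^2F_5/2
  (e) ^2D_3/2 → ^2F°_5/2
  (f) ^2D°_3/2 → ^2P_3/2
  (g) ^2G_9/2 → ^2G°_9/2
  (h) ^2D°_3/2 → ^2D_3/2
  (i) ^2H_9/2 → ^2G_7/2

5

(a) forbidden (ΔS fails)
(b) forbidden (ΔL, ΔJ fail)
(c) forbidden (ΔS, ΔL, ΔJ fail)
(d) allowed
(e) allowed
(f) allowed
(g) allowed
(h) allowed
(i) forbidden (parity fails)
Total allowed: 5 of 9.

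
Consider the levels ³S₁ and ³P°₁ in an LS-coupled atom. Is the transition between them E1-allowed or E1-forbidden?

allowed

Parity must change: even → odd — ✓.
ΔS = 0: S: 1 → 1 — ✓.
ΔL = 0, ±1 (not L=0↔0): L: 0 → 1, ΔL = +1 — ✓.
ΔJ = 0, ±1 (not J=0↔0): J: 1 → 1, ΔJ = +0 — ✓.
All four E1 rules are satisfied.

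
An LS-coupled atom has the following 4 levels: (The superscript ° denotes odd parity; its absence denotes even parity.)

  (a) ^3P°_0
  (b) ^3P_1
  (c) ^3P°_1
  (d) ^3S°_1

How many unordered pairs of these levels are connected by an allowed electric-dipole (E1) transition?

(a)–(b): allowed.
(a)–(c): forbidden (parity).
(a)–(d): forbidden (parity).
(b)–(c): allowed.
(b)–(d): allowed.
(c)–(d): forbidden (parity).
Allowed pairs: 3 of 6.

3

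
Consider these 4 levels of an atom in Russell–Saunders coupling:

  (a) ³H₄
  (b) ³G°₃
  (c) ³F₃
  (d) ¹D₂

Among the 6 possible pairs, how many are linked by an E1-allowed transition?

2

(a)–(b): allowed.
(a)–(c): forbidden (parity, ΔL).
(a)–(d): forbidden (parity, ΔS, ΔL, ΔJ).
(b)–(c): allowed.
(b)–(d): forbidden (ΔS, ΔL).
(c)–(d): forbidden (parity, ΔS).
Allowed pairs: 2 of 6.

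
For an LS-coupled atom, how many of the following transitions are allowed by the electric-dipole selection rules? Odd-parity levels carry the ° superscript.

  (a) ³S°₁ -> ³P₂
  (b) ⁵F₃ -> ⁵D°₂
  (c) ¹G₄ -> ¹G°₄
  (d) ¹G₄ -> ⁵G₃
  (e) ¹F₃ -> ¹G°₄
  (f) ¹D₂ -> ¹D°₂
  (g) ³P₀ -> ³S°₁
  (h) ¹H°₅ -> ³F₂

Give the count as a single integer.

(a) allowed
(b) allowed
(c) allowed
(d) forbidden (parity, ΔS fail)
(e) allowed
(f) allowed
(g) allowed
(h) forbidden (ΔS, ΔL, ΔJ fail)
Total allowed: 6 of 8.

6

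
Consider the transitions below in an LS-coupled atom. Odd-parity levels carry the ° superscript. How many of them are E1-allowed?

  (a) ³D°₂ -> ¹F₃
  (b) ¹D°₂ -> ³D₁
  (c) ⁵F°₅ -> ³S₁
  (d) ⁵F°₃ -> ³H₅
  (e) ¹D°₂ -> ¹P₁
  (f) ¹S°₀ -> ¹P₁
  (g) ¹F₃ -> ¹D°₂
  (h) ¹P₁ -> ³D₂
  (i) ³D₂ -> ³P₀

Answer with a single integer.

(a) forbidden (ΔS fails)
(b) forbidden (ΔS fails)
(c) forbidden (ΔS, ΔL, ΔJ fail)
(d) forbidden (ΔS, ΔL, ΔJ fail)
(e) allowed
(f) allowed
(g) allowed
(h) forbidden (parity, ΔS fail)
(i) forbidden (parity, ΔJ fail)
Total allowed: 3 of 9.

3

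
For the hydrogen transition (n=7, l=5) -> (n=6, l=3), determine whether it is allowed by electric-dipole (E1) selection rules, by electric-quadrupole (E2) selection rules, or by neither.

Δl = 3 − 5 = -2; l_i + l_f = 8.
E1 (Δl = ±1): not satisfied.
E2 (Δl = 0,±2, l_i+l_f ≥ 2): satisfied.

E2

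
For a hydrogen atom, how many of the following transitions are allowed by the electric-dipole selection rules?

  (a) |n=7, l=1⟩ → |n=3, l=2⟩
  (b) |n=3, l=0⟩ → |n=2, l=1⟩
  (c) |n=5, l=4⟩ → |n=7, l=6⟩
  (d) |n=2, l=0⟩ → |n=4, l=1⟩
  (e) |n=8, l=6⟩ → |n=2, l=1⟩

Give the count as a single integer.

3

(a) allowed
(b) allowed
(c) forbidden — Δl = +2 (E1 requires Δl = ±1)
(d) allowed
(e) forbidden — Δl = -5 (E1 requires Δl = ±1)
Total allowed: 3 of 5.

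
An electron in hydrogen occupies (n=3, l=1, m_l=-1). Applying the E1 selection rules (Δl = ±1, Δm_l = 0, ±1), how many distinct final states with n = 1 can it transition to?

1

E1 requires Δl = ±1, so l_f ∈ {0, 2}; with 0 ≤ l_f ≤ n_f−1 = 0, the allowed l_f values are {0}.
For l_f = 0: m_f ∈ {m_i−1, m_i, m_i+1} ∩ [−0, 0] = {0} → 1 state.
Total: 1.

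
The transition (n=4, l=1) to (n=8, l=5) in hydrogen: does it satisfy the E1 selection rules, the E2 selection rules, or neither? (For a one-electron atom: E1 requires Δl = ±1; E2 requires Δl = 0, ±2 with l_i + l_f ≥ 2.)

neither

Δl = 5 − 1 = +4; l_i + l_f = 6.
E1 (Δl = ±1): not satisfied.
E2 (Δl = 0,±2, l_i+l_f ≥ 2): not satisfied.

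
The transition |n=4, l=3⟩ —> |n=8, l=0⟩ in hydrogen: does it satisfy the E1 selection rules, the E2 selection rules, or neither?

neither

Δl = 0 − 3 = -3; l_i + l_f = 3.
E1 (Δl = ±1): not satisfied.
E2 (Δl = 0,±2, l_i+l_f ≥ 2): not satisfied.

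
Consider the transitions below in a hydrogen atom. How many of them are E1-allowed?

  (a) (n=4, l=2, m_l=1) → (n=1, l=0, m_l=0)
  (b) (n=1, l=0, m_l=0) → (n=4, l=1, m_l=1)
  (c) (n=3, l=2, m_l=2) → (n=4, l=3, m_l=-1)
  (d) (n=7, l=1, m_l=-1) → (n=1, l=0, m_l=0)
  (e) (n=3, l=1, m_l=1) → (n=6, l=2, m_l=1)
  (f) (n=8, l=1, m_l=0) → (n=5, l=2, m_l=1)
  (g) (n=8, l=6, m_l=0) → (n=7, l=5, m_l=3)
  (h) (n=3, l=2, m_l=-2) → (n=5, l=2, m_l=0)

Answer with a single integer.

4

(a) forbidden — Δl = -2 (E1 requires Δl = ±1)
(b) allowed
(c) forbidden — Δm_l = -3 (E1 requires Δm_l = 0, ±1)
(d) allowed
(e) allowed
(f) allowed
(g) forbidden — Δm_l = +3 (E1 requires Δm_l = 0, ±1)
(h) forbidden — Δl = +0 (E1 requires Δl = ±1); Δm_l = +2 (E1 requires Δm_l = 0, ±1)
Total allowed: 4 of 8.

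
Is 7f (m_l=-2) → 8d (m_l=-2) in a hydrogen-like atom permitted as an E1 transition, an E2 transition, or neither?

Δl = 2 − 3 = -1; l_i + l_f = 5.
Δm_l = +0.
E1 (Δl = ±1, |Δm_l| ≤ 1): satisfied.
E2 (Δl = 0,±2, l_i+l_f ≥ 2, |Δm_l| ≤ 2): not satisfied.

E1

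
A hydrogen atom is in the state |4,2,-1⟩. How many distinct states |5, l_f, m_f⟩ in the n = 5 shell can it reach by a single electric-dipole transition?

5

E1 requires Δl = ±1, so l_f ∈ {1, 3}; with 0 ≤ l_f ≤ n_f−1 = 4, the allowed l_f values are {1, 3}.
For l_f = 1: m_f ∈ {m_i−1, m_i, m_i+1} ∩ [−1, 1] = {-1, 0} → 2 states.
For l_f = 3: m_f ∈ {m_i−1, m_i, m_i+1} ∩ [−3, 3] = {-2, -1, 0} → 3 states.
Total: 5.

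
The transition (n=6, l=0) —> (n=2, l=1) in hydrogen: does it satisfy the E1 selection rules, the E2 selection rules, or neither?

Δl = 1 − 0 = +1; l_i + l_f = 1.
E1 (Δl = ±1): satisfied.
E2 (Δl = 0,±2, l_i+l_f ≥ 2): not satisfied.

E1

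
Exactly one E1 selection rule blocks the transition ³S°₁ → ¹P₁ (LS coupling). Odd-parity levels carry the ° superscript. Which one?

the ΔS = 0 rule

Reading off the term symbols: S 1→0, L 0→1, J 1→1, parity odd→even.
Parity must change: odd → even — ok.
ΔS = 0: S: 1 → 0 — fails.
ΔL = 0, ±1 (not L=0↔0): L: 0 → 1, ΔL = +1 — ok.
ΔJ = 0, ±1 (not J=0↔0): J: 1 → 1, ΔJ = +0 — ok.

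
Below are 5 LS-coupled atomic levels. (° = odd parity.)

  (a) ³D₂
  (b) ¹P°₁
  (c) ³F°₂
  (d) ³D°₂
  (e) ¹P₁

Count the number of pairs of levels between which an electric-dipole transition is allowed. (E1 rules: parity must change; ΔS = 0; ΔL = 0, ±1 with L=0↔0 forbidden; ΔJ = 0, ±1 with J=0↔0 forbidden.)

3

(a)–(b): forbidden (ΔS).
(a)–(c): allowed.
(a)–(d): allowed.
(a)–(e): forbidden (parity, ΔS).
(b)–(c): forbidden (parity, ΔS, ΔL).
(b)–(d): forbidden (parity, ΔS).
(b)–(e): allowed.
(c)–(d): forbidden (parity).
(c)–(e): forbidden (ΔS, ΔL).
(d)–(e): forbidden (ΔS).
Allowed pairs: 3 of 10.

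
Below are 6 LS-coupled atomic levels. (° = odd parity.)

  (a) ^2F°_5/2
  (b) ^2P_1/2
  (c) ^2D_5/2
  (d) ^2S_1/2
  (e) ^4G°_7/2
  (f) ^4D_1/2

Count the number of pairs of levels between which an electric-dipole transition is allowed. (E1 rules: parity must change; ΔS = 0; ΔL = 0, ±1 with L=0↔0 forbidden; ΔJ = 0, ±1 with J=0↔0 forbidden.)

1

(a)–(b): forbidden (ΔL, ΔJ).
(a)–(c): allowed.
(a)–(d): forbidden (ΔL, ΔJ).
(a)–(e): forbidden (parity, ΔS).
(a)–(f): forbidden (ΔS, ΔJ).
(b)–(c): forbidden (parity, ΔJ).
(b)–(d): forbidden (parity).
(b)–(e): forbidden (ΔS, ΔL, ΔJ).
(b)–(f): forbidden (parity, ΔS).
(c)–(d): forbidden (parity, ΔL, ΔJ).
(c)–(e): forbidden (ΔS, ΔL).
(c)–(f): forbidden (parity, ΔS, ΔJ).
(d)–(e): forbidden (ΔS, ΔL, ΔJ).
(d)–(f): forbidden (parity, ΔS, ΔL).
(e)–(f): forbidden (ΔL, ΔJ).
Allowed pairs: 1 of 15.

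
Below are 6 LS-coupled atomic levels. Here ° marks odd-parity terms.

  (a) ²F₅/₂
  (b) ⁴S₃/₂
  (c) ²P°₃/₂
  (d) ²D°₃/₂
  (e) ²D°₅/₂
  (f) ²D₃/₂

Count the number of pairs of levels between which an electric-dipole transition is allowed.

5

(a)–(b): forbidden (parity, ΔS, ΔL).
(a)–(c): forbidden (ΔL).
(a)–(d): allowed.
(a)–(e): allowed.
(a)–(f): forbidden (parity).
(b)–(c): forbidden (ΔS).
(b)–(d): forbidden (ΔS, ΔL).
(b)–(e): forbidden (ΔS, ΔL).
(b)–(f): forbidden (parity, ΔS, ΔL).
(c)–(d): forbidden (parity).
(c)–(e): forbidden (parity).
(c)–(f): allowed.
(d)–(e): forbidden (parity).
(d)–(f): allowed.
(e)–(f): allowed.
Allowed pairs: 5 of 15.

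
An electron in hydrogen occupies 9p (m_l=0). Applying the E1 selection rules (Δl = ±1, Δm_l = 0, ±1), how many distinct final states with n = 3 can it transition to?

4

E1 requires Δl = ±1, so l_f ∈ {0, 2}; with 0 ≤ l_f ≤ n_f−1 = 2, the allowed l_f values are {0, 2}.
For l_f = 0: m_f ∈ {m_i−1, m_i, m_i+1} ∩ [−0, 0] = {0} → 1 state.
For l_f = 2: m_f ∈ {m_i−1, m_i, m_i+1} ∩ [−2, 2] = {-1, 0, 1} → 3 states.
Total: 4.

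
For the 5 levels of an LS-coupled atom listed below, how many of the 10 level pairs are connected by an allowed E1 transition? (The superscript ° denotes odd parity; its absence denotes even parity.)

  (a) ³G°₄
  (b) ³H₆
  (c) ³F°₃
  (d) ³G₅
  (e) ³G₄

(a)–(b): forbidden (ΔJ).
(a)–(c): forbidden (parity).
(a)–(d): allowed.
(a)–(e): allowed.
(b)–(c): forbidden (ΔL, ΔJ).
(b)–(d): forbidden (parity).
(b)–(e): forbidden (parity, ΔJ).
(c)–(d): forbidden (ΔJ).
(c)–(e): allowed.
(d)–(e): forbidden (parity).
Allowed pairs: 3 of 10.

3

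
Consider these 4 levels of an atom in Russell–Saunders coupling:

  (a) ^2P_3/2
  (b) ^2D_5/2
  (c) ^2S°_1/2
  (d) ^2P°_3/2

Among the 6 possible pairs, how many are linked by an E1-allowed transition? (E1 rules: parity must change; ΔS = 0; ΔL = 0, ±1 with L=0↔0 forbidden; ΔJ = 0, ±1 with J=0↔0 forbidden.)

3

(a)–(b): forbidden (parity).
(a)–(c): allowed.
(a)–(d): allowed.
(b)–(c): forbidden (ΔL, ΔJ).
(b)–(d): allowed.
(c)–(d): forbidden (parity).
Allowed pairs: 3 of 6.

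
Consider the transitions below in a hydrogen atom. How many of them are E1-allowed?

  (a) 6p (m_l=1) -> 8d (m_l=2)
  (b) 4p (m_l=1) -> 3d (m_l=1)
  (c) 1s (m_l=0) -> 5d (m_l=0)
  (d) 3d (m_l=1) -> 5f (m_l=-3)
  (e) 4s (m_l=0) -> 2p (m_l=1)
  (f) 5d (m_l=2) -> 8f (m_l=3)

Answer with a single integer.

(a) allowed
(b) allowed
(c) forbidden — Δl = +2 (E1 requires Δl = ±1)
(d) forbidden — Δm_l = -4 (E1 requires Δm_l = 0, ±1)
(e) allowed
(f) allowed
Total allowed: 4 of 6.

4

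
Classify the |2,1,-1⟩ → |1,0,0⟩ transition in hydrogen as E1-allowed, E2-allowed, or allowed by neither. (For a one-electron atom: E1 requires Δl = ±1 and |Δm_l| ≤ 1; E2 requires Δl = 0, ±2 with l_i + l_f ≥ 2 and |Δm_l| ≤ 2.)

E1

Δl = 0 − 1 = -1; l_i + l_f = 1.
Δm_l = +1.
E1 (Δl = ±1, |Δm_l| ≤ 1): satisfied.
E2 (Δl = 0,±2, l_i+l_f ≥ 2, |Δm_l| ≤ 2): not satisfied.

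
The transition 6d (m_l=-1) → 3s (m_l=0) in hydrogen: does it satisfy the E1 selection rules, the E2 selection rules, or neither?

Δl = 0 − 2 = -2; l_i + l_f = 2.
Δm_l = +1.
E1 (Δl = ±1, |Δm_l| ≤ 1): not satisfied.
E2 (Δl = 0,±2, l_i+l_f ≥ 2, |Δm_l| ≤ 2): satisfied.

E2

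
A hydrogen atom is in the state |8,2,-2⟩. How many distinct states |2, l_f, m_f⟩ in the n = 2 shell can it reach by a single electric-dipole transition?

E1 requires Δl = ±1, so l_f ∈ {1, 3}; with 0 ≤ l_f ≤ n_f−1 = 1, the allowed l_f values are {1}.
For l_f = 1: m_f ∈ {m_i−1, m_i, m_i+1} ∩ [−1, 1] = {-1} → 1 state.
Total: 1.

1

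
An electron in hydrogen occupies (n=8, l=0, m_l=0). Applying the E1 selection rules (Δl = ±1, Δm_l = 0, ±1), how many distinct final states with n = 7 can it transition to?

3

E1 requires Δl = ±1, so l_f ∈ {-1, 1}; with 0 ≤ l_f ≤ n_f−1 = 6, the allowed l_f values are {1}.
For l_f = 1: m_f ∈ {m_i−1, m_i, m_i+1} ∩ [−1, 1] = {-1, 0, 1} → 3 states.
Total: 3.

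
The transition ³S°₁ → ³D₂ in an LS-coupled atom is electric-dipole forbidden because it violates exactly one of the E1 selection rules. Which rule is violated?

the ΔL = 0, ±1 rule

ΔJ = 0, ±1 (not J=0↔0): J: 1 → 2, ΔJ = +1 — satisfied.
ΔL = 0, ±1 (not L=0↔0): L: 0 → 2, ΔL = +2 — violated.
ΔS = 0: S: 1 → 1 — satisfied.
Parity must change: odd → even — satisfied.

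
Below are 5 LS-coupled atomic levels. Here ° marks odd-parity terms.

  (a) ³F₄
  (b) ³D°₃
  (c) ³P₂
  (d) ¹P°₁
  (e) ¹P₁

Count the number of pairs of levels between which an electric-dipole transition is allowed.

3

(a)–(b): allowed.
(a)–(c): forbidden (parity, ΔL, ΔJ).
(a)–(d): forbidden (ΔS, ΔL, ΔJ).
(a)–(e): forbidden (parity, ΔS, ΔL, ΔJ).
(b)–(c): allowed.
(b)–(d): forbidden (parity, ΔS, ΔJ).
(b)–(e): forbidden (ΔS, ΔJ).
(c)–(d): forbidden (ΔS).
(c)–(e): forbidden (parity, ΔS).
(d)–(e): allowed.
Allowed pairs: 3 of 10.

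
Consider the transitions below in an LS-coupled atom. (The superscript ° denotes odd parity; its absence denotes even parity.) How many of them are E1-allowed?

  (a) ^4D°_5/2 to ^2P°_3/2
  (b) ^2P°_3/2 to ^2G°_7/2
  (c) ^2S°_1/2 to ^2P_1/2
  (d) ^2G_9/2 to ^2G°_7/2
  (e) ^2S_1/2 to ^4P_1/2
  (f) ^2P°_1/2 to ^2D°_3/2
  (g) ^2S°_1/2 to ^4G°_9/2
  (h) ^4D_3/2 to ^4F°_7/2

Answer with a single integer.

(a) forbidden (parity, ΔS fail)
(b) forbidden (parity, ΔL, ΔJ fail)
(c) allowed
(d) allowed
(e) forbidden (parity, ΔS fail)
(f) forbidden (parity fails)
(g) forbidden (parity, ΔS, ΔL, ΔJ fail)
(h) forbidden (ΔJ fails)
Total allowed: 2 of 8.

2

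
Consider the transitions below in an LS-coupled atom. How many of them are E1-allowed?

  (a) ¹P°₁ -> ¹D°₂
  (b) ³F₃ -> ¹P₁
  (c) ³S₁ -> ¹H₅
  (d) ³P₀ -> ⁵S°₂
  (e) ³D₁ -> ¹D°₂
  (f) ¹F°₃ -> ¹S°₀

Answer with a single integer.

0

(a) forbidden (parity fails)
(b) forbidden (parity, ΔS, ΔL, ΔJ fail)
(c) forbidden (parity, ΔS, ΔL, ΔJ fail)
(d) forbidden (ΔS, ΔJ fail)
(e) forbidden (ΔS fails)
(f) forbidden (parity, ΔL, ΔJ fail)
Total allowed: 0 of 6.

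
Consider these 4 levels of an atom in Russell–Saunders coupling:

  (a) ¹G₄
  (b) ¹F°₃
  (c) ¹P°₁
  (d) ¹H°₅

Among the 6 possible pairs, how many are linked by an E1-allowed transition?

(a)–(b): allowed.
(a)–(c): forbidden (ΔL, ΔJ).
(a)–(d): allowed.
(b)–(c): forbidden (parity, ΔL, ΔJ).
(b)–(d): forbidden (parity, ΔL, ΔJ).
(c)–(d): forbidden (parity, ΔL, ΔJ).
Allowed pairs: 2 of 6.

2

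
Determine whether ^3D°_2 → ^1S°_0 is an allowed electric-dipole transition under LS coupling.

ΔL = 0, ±1 (not L=0↔0): L: 2 → 0, ΔL = -2 — fails.
ΔJ = 0, ±1 (not J=0↔0): J: 2 → 0, ΔJ = -2 — fails.
Parity must change: odd → odd — fails.
ΔS = 0: S: 1 → 0 — fails.
Rule(s) violated: parity, ΔS, ΔL, ΔJ.

forbidden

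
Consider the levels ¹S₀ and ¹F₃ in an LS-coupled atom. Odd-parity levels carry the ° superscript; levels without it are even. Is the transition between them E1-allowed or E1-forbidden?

forbidden

Reading off the term symbols: S 0→0, L 0→3, J 0→3, parity even→even.
ΔS = 0: S: 0 → 0 — satisfied.
ΔL = 0, ±1 (not L=0↔0): L: 0 → 3, ΔL = +3 — violated.
Parity must change: even → even — violated.
ΔJ = 0, ±1 (not J=0↔0): J: 0 → 3, ΔJ = +3 — violated.
Rule(s) violated: parity, ΔL, ΔJ.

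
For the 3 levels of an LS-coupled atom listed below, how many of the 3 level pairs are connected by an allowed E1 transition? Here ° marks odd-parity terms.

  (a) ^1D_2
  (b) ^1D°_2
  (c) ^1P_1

2

(a)–(b): allowed.
(a)–(c): forbidden (parity).
(b)–(c): allowed.
Allowed pairs: 2 of 3.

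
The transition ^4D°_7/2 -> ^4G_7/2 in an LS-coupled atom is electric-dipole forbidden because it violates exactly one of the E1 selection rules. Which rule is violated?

Initial level: S=3/2, L=2, J=7/2, parity odd. Final level: S=3/2, L=4, J=7/2, parity even.
Parity must change: odd → even — passes.
ΔS = 0: S: 3/2 → 3/2 — passes.
ΔL = 0, ±1 (not L=0↔0): L: 2 → 4, ΔL = +2 — fails.
ΔJ = 0, ±1 (not J=0↔0): J: 7/2 → 7/2, ΔJ = +0 — passes.

the ΔL = 0, ±1 rule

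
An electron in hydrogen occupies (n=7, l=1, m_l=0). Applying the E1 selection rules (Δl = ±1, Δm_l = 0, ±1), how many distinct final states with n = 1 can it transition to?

E1 requires Δl = ±1, so l_f ∈ {0, 2}; with 0 ≤ l_f ≤ n_f−1 = 0, the allowed l_f values are {0}.
For l_f = 0: m_f ∈ {m_i−1, m_i, m_i+1} ∩ [−0, 0] = {0} → 1 state.
Total: 1.

1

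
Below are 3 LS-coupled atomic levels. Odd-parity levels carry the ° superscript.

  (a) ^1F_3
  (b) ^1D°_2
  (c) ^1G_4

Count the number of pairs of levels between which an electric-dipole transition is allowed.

(a)–(b): allowed.
(a)–(c): forbidden (parity).
(b)–(c): forbidden (ΔL, ΔJ).
Allowed pairs: 1 of 3.

1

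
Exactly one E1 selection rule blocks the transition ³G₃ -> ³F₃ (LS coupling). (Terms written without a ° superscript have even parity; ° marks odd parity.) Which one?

Initial level: S=1, L=4, J=3, parity even. Final level: S=1, L=3, J=3, parity even.
Parity must change: even → even — fails.
ΔS = 0: S: 1 → 1 — ok.
ΔL = 0, ±1 (not L=0↔0): L: 4 → 3, ΔL = -1 — ok.
ΔJ = 0, ±1 (not J=0↔0): J: 3 → 3, ΔJ = +0 — ok.

parity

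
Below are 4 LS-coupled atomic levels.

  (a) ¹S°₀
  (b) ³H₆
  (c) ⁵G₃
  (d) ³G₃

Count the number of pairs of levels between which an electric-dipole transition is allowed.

0

(a)–(b): forbidden (ΔS, ΔL, ΔJ).
(a)–(c): forbidden (ΔS, ΔL, ΔJ).
(a)–(d): forbidden (ΔS, ΔL, ΔJ).
(b)–(c): forbidden (parity, ΔS, ΔJ).
(b)–(d): forbidden (parity, ΔJ).
(c)–(d): forbidden (parity, ΔS).
Allowed pairs: 0 of 6.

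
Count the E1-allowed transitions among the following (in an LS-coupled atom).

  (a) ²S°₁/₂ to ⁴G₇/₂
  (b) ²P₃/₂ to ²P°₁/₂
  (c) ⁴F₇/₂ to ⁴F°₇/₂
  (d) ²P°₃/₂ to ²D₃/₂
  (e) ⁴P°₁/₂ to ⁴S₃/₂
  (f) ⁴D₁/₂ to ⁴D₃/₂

4

(a) forbidden (ΔS, ΔL, ΔJ fail)
(b) allowed
(c) allowed
(d) allowed
(e) allowed
(f) forbidden (parity fails)
Total allowed: 4 of 6.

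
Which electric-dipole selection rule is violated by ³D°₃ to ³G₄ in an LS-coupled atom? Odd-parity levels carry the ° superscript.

Parity must change: odd → even — ✓.
ΔS = 0: S: 1 → 1 — ✓.
ΔL = 0, ±1 (not L=0↔0): L: 2 → 4, ΔL = +2 — ✗.
ΔJ = 0, ±1 (not J=0↔0): J: 3 → 4, ΔJ = +1 — ✓.

the ΔL = 0, ±1 rule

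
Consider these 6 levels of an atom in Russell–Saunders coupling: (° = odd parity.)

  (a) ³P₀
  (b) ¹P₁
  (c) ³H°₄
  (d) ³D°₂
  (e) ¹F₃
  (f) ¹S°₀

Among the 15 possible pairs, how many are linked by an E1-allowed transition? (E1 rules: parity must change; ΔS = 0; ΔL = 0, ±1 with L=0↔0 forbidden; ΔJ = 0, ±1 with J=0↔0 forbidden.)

1

(a)–(b): forbidden (parity, ΔS).
(a)–(c): forbidden (ΔL, ΔJ).
(a)–(d): forbidden (ΔJ).
(a)–(e): forbidden (parity, ΔS, ΔL, ΔJ).
(a)–(f): forbidden (ΔS, ΔJ).
(b)–(c): forbidden (ΔS, ΔL, ΔJ).
(b)–(d): forbidden (ΔS).
(b)–(e): forbidden (parity, ΔL, ΔJ).
(b)–(f): allowed.
(c)–(d): forbidden (parity, ΔL, ΔJ).
(c)–(e): forbidden (ΔS, ΔL).
(c)–(f): forbidden (parity, ΔS, ΔL, ΔJ).
(d)–(e): forbidden (ΔS).
(d)–(f): forbidden (parity, ΔS, ΔL, ΔJ).
(e)–(f): forbidden (ΔL, ΔJ).
Allowed pairs: 1 of 15.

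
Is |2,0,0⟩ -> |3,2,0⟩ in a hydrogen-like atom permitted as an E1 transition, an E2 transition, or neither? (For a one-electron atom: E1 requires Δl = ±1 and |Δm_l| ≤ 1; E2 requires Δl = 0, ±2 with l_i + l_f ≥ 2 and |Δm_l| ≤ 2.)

Δl = 2 − 0 = +2; l_i + l_f = 2.
Δm_l = +0.
E1 (Δl = ±1, |Δm_l| ≤ 1): not satisfied.
E2 (Δl = 0,±2, l_i+l_f ≥ 2, |Δm_l| ≤ 2): satisfied.

E2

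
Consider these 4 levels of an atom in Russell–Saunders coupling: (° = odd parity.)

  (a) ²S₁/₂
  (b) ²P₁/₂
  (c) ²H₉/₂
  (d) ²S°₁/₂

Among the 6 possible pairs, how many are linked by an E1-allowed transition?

(a)–(b): forbidden (parity).
(a)–(c): forbidden (parity, ΔL, ΔJ).
(a)–(d): forbidden (ΔL).
(b)–(c): forbidden (parity, ΔL, ΔJ).
(b)–(d): allowed.
(c)–(d): forbidden (ΔL, ΔJ).
Allowed pairs: 1 of 6.

1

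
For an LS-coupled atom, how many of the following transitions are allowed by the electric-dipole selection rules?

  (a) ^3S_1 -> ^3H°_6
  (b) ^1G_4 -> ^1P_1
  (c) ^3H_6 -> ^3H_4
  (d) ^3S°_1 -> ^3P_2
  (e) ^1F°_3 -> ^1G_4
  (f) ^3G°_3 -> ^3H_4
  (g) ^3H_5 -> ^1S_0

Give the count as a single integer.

3

(a) forbidden (ΔL, ΔJ fail)
(b) forbidden (parity, ΔL, ΔJ fail)
(c) forbidden (parity, ΔJ fail)
(d) allowed
(e) allowed
(f) allowed
(g) forbidden (parity, ΔS, ΔL, ΔJ fail)
Total allowed: 3 of 7.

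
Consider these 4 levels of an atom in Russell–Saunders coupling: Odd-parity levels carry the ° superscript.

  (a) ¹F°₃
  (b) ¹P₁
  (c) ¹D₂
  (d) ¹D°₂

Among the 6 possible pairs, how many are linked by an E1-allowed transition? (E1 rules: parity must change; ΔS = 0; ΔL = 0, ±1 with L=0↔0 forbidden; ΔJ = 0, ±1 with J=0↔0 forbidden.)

(a)–(b): forbidden (ΔL, ΔJ).
(a)–(c): allowed.
(a)–(d): forbidden (parity).
(b)–(c): forbidden (parity).
(b)–(d): allowed.
(c)–(d): allowed.
Allowed pairs: 3 of 6.

3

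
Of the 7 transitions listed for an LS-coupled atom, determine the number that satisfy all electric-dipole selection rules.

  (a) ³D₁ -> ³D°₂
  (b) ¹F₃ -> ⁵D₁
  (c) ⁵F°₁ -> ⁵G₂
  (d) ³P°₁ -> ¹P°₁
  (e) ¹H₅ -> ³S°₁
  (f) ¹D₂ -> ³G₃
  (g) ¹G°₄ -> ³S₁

(a) allowed
(b) forbidden (parity, ΔS, ΔJ fail)
(c) allowed
(d) forbidden (parity, ΔS fail)
(e) forbidden (ΔS, ΔL, ΔJ fail)
(f) forbidden (parity, ΔS, ΔL fail)
(g) forbidden (ΔS, ΔL, ΔJ fail)
Total allowed: 2 of 7.

2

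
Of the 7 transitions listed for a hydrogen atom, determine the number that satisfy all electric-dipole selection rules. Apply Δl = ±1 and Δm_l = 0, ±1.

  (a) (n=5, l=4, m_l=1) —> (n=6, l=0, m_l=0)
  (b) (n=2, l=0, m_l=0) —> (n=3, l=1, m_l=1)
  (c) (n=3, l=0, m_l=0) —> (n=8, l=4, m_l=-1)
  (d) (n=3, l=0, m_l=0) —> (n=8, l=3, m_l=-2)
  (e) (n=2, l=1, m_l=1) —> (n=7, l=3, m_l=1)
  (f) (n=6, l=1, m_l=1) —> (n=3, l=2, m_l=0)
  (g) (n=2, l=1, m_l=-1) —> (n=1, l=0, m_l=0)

(a) forbidden — Δl = -4 (E1 requires Δl = ±1)
(b) allowed
(c) forbidden — Δl = +4 (E1 requires Δl = ±1)
(d) forbidden — Δl = +3 (E1 requires Δl = ±1); Δm_l = -2 (E1 requires Δm_l = 0, ±1)
(e) forbidden — Δl = +2 (E1 requires Δl = ±1)
(f) allowed
(g) allowed
Total allowed: 3 of 7.

3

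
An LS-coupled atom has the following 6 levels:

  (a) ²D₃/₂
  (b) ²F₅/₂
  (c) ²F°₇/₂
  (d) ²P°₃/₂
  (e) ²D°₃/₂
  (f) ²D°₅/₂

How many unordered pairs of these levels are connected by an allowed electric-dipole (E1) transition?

(a)–(b): forbidden (parity).
(a)–(c): forbidden (ΔJ).
(a)–(d): allowed.
(a)–(e): allowed.
(a)–(f): allowed.
(b)–(c): allowed.
(b)–(d): forbidden (ΔL).
(b)–(e): allowed.
(b)–(f): allowed.
(c)–(d): forbidden (parity, ΔL, ΔJ).
(c)–(e): forbidden (parity, ΔJ).
(c)–(f): forbidden (parity).
(d)–(e): forbidden (parity).
(d)–(f): forbidden (parity).
(e)–(f): forbidden (parity).
Allowed pairs: 6 of 15.

6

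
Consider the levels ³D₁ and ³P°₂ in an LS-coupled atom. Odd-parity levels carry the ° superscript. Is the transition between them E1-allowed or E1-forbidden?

allowed

Reading off the term symbols: S 1→1, L 2→1, J 1→2, parity even→odd.
Parity must change: even → odd — ok.
ΔS = 0: S: 1 → 1 — ok.
ΔL = 0, ±1 (not L=0↔0): L: 2 → 1, ΔL = -1 — ok.
ΔJ = 0, ±1 (not J=0↔0): J: 1 → 2, ΔJ = +1 — ok.
All four E1 rules are satisfied.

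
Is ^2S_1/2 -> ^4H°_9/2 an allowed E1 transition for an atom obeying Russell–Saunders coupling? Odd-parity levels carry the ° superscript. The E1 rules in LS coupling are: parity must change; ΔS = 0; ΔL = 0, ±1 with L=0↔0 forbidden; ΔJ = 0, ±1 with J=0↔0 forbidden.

Initial level: S=1/2, L=0, J=1/2, parity even. Final level: S=3/2, L=5, J=9/2, parity odd.
Parity must change: even → odd — satisfied.
ΔS = 0: S: 1/2 → 3/2 — violated.
ΔL = 0, ±1 (not L=0↔0): L: 0 → 5, ΔL = +5 — violated.
ΔJ = 0, ±1 (not J=0↔0): J: 1/2 → 9/2, ΔJ = +4 — violated.
Rule(s) violated: ΔS, ΔL, ΔJ.

forbidden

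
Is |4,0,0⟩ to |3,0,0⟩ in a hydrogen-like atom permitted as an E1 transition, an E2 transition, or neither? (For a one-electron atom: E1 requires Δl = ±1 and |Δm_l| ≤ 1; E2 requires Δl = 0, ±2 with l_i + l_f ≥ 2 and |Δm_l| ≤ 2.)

neither

Δl = 0 − 0 = +0; l_i + l_f = 0.
Δm_l = +0.
E1 (Δl = ±1, |Δm_l| ≤ 1): not satisfied.
E2 (Δl = 0,±2, l_i+l_f ≥ 2, |Δm_l| ≤ 2): not satisfied.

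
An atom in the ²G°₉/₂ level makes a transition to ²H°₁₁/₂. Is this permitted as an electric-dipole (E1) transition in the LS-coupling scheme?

ΔL = 0, ±1 (not L=0↔0): L: 4 → 5, ΔL = +1 — ok.
Parity must change: odd → odd — fails.
ΔS = 0: S: 1/2 → 1/2 — ok.
ΔJ = 0, ±1 (not J=0↔0): J: 9/2 → 11/2, ΔJ = +1 — ok.
Rule(s) violated: parity.

forbidden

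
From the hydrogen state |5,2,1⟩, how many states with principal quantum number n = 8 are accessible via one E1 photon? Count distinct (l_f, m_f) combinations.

E1 requires Δl = ±1, so l_f ∈ {1, 3}; with 0 ≤ l_f ≤ n_f−1 = 7, the allowed l_f values are {1, 3}.
For l_f = 1: m_f ∈ {m_i−1, m_i, m_i+1} ∩ [−1, 1] = {0, 1} → 2 states.
For l_f = 3: m_f ∈ {m_i−1, m_i, m_i+1} ∩ [−3, 3] = {0, 1, 2} → 3 states.
Total: 5.

5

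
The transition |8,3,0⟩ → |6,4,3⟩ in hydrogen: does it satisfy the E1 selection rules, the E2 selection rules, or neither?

Δl = 4 − 3 = +1; l_i + l_f = 7.
Δm_l = +3.
E1 (Δl = ±1, |Δm_l| ≤ 1): not satisfied.
E2 (Δl = 0,±2, l_i+l_f ≥ 2, |Δm_l| ≤ 2): not satisfied.

neither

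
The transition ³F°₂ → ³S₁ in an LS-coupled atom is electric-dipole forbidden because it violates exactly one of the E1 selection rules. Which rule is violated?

the ΔL = 0, ±1 rule

Reading off the term symbols: S 1→1, L 3→0, J 2→1, parity odd→even.
Parity must change: odd → even — ok.
ΔS = 0: S: 1 → 1 — ok.
ΔL = 0, ±1 (not L=0↔0): L: 3 → 0, ΔL = -3 — fails.
ΔJ = 0, ±1 (not J=0↔0): J: 2 → 1, ΔJ = -1 — ok.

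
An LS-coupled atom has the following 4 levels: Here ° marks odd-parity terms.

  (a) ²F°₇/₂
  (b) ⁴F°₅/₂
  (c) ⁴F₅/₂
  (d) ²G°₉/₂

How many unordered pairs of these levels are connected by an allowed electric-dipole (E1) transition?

1

(a)–(b): forbidden (parity, ΔS).
(a)–(c): forbidden (ΔS).
(a)–(d): forbidden (parity).
(b)–(c): allowed.
(b)–(d): forbidden (parity, ΔS, ΔJ).
(c)–(d): forbidden (ΔS, ΔJ).
Allowed pairs: 1 of 6.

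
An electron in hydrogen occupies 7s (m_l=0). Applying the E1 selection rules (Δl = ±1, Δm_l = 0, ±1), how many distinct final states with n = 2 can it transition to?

3

E1 requires Δl = ±1, so l_f ∈ {-1, 1}; with 0 ≤ l_f ≤ n_f−1 = 1, the allowed l_f values are {1}.
For l_f = 1: m_f ∈ {m_i−1, m_i, m_i+1} ∩ [−1, 1] = {-1, 0, 1} → 3 states.
Total: 3.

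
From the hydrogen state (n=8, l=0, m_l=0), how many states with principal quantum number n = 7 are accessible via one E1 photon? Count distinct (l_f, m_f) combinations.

E1 requires Δl = ±1, so l_f ∈ {-1, 1}; with 0 ≤ l_f ≤ n_f−1 = 6, the allowed l_f values are {1}.
For l_f = 1: m_f ∈ {m_i−1, m_i, m_i+1} ∩ [−1, 1] = {-1, 0, 1} → 3 states.
Total: 3.

3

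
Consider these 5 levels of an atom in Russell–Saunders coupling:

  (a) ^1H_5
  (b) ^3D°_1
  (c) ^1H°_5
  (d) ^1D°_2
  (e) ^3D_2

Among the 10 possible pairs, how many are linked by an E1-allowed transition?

2

(a)–(b): forbidden (ΔS, ΔL, ΔJ).
(a)–(c): allowed.
(a)–(d): forbidden (ΔL, ΔJ).
(a)–(e): forbidden (parity, ΔS, ΔL, ΔJ).
(b)–(c): forbidden (parity, ΔS, ΔL, ΔJ).
(b)–(d): forbidden (parity, ΔS).
(b)–(e): allowed.
(c)–(d): forbidden (parity, ΔL, ΔJ).
(c)–(e): forbidden (ΔS, ΔL, ΔJ).
(d)–(e): forbidden (ΔS).
Allowed pairs: 2 of 10.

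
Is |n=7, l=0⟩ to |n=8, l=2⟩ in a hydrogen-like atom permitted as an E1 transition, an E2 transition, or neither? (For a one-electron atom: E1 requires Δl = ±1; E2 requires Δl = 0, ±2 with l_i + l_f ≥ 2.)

Δl = 2 − 0 = +2; l_i + l_f = 2.
E1 (Δl = ±1): not satisfied.
E2 (Δl = 0,±2, l_i+l_f ≥ 2): satisfied.

E2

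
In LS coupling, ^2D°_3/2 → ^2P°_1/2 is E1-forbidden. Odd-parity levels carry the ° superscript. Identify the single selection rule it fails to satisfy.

Initial level: S=1/2, L=2, J=3/2, parity odd. Final level: S=1/2, L=1, J=1/2, parity odd.
Parity must change: odd → odd — fails.
ΔS = 0: S: 1/2 → 1/2 — ok.
ΔL = 0, ±1 (not L=0↔0): L: 2 → 1, ΔL = -1 — ok.
ΔJ = 0, ±1 (not J=0↔0): J: 3/2 → 1/2, ΔJ = -1 — ok.

parity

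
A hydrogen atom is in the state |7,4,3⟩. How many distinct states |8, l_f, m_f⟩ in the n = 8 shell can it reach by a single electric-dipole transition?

5

E1 requires Δl = ±1, so l_f ∈ {3, 5}; with 0 ≤ l_f ≤ n_f−1 = 7, the allowed l_f values are {3, 5}.
For l_f = 3: m_f ∈ {m_i−1, m_i, m_i+1} ∩ [−3, 3] = {2, 3} → 2 states.
For l_f = 5: m_f ∈ {m_i−1, m_i, m_i+1} ∩ [−5, 5] = {2, 3, 4} → 3 states.
Total: 5.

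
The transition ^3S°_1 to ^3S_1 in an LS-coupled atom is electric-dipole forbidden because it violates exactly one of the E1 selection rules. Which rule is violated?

ΔL = 0, ±1 (not L=0↔0): L: 0 → 0, ΔL = +0 — ✗.
Parity must change: odd → even — ✓.
ΔS = 0: S: 1 → 1 — ✓.
ΔJ = 0, ±1 (not J=0↔0): J: 1 → 1, ΔJ = +0 — ✓.

the L=0 ↔ L=0 exclusion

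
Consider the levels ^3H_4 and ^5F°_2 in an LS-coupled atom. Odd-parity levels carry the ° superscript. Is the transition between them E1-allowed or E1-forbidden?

Reading off the term symbols: S 1→2, L 5→3, J 4→2, parity even→odd.
ΔS = 0: S: 1 → 2 — ✗.
ΔL = 0, ±1 (not L=0↔0): L: 5 → 3, ΔL = -2 — ✗.
Parity must change: even → odd — ✓.
ΔJ = 0, ±1 (not J=0↔0): J: 4 → 2, ΔJ = -2 — ✗.
Rule(s) violated: ΔS, ΔL, ΔJ.

forbidden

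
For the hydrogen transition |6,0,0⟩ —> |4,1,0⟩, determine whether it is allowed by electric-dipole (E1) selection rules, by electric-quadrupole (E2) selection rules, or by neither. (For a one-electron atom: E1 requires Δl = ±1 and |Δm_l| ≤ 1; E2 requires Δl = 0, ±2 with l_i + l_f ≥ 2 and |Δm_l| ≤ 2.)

Δl = 1 − 0 = +1; l_i + l_f = 1.
Δm_l = +0.
E1 (Δl = ±1, |Δm_l| ≤ 1): satisfied.
E2 (Δl = 0,±2, l_i+l_f ≥ 2, |Δm_l| ≤ 2): not satisfied.

E1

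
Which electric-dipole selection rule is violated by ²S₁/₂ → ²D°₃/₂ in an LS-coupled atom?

Reading off the term symbols: S 1/2→1/2, L 0→2, J 1/2→3/2, parity even→odd.
ΔJ = 0, ±1 (not J=0↔0): J: 1/2 → 3/2, ΔJ = +1 — passes.
Parity must change: even → odd — passes.
ΔL = 0, ±1 (not L=0↔0): L: 0 → 2, ΔL = +2 — fails.
ΔS = 0: S: 1/2 → 1/2 — passes.

the ΔL = 0, ±1 rule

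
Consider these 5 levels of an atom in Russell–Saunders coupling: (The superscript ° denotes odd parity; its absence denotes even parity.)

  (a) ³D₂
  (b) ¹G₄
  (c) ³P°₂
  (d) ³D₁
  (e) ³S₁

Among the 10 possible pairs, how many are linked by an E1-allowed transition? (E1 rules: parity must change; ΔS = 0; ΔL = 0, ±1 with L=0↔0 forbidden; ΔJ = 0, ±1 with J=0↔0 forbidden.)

(a)–(b): forbidden (parity, ΔS, ΔL, ΔJ).
(a)–(c): allowed.
(a)–(d): forbidden (parity).
(a)–(e): forbidden (parity, ΔL).
(b)–(c): forbidden (ΔS, ΔL, ΔJ).
(b)–(d): forbidden (parity, ΔS, ΔL, ΔJ).
(b)–(e): forbidden (parity, ΔS, ΔL, ΔJ).
(c)–(d): allowed.
(c)–(e): allowed.
(d)–(e): forbidden (parity, ΔL).
Allowed pairs: 3 of 10.

3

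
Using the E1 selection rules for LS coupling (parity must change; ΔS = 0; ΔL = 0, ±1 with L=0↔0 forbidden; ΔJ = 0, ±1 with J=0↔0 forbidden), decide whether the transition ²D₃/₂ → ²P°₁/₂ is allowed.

allowed

Parity must change: even → odd — passes.
ΔS = 0: S: 1/2 → 1/2 — passes.
ΔL = 0, ±1 (not L=0↔0): L: 2 → 1, ΔL = -1 — passes.
ΔJ = 0, ±1 (not J=0↔0): J: 3/2 → 1/2, ΔJ = -1 — passes.
All four E1 rules are satisfied.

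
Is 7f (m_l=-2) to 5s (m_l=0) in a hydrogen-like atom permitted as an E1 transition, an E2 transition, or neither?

Δl = 0 − 3 = -3; l_i + l_f = 3.
Δm_l = +2.
E1 (Δl = ±1, |Δm_l| ≤ 1): not satisfied.
E2 (Δl = 0,±2, l_i+l_f ≥ 2, |Δm_l| ≤ 2): not satisfied.

neither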